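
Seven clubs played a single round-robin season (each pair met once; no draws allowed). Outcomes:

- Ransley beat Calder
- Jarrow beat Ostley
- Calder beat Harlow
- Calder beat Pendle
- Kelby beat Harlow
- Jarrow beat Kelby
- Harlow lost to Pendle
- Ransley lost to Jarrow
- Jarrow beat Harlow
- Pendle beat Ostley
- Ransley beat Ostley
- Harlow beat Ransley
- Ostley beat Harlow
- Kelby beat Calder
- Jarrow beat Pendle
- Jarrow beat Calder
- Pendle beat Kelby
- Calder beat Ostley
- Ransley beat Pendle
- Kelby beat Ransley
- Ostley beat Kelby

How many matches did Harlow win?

1

Harlow's results: beat Ransley; lost to Jarrow, Pendle, Kelby, Ostley, Calder.
That is 1 win.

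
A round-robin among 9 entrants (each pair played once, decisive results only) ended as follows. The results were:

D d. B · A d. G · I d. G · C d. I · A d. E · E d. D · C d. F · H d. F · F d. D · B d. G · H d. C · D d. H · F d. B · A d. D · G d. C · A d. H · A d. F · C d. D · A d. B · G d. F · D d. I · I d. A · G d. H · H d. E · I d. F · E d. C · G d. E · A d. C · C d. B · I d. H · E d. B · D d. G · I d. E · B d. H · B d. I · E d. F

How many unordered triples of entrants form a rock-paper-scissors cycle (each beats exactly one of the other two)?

Win totals: A 7, B 3, C 4, D 4, E 4, F 2, G 4, H 3, I 5.
An entrant with w wins dominates both others in C(w,2) triples; summing gives 21 + 3 + 6 + 6 + 6 + 1 + 6 + 3 + 10 = 62 transitive triples.
Total triples C(9,3) = 84, so cyclic triples = 84 − 62 = 22.

22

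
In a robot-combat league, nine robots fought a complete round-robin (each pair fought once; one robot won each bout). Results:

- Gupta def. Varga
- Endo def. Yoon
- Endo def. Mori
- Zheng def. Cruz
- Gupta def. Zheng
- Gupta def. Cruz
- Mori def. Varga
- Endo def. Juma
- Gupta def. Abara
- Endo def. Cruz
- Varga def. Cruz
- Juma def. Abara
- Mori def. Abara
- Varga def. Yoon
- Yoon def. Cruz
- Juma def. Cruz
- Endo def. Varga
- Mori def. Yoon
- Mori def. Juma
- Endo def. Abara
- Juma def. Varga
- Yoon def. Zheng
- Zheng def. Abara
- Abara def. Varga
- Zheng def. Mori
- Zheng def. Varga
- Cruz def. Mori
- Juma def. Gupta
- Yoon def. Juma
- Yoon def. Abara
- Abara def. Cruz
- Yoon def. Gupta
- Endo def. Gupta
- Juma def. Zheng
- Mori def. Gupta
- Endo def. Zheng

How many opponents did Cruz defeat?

Cruz's results: beat Mori; lost to Yoon, Abara, Zheng, Endo, Varga, Juma, Gupta.
That is 1 win.

1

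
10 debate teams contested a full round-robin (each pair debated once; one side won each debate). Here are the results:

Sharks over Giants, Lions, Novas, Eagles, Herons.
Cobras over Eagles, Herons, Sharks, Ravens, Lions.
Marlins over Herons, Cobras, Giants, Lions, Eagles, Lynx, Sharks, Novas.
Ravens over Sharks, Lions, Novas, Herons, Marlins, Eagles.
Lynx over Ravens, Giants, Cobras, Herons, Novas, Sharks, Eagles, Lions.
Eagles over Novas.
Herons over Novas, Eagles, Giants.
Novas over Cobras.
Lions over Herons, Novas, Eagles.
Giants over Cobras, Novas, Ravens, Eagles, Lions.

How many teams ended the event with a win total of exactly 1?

2

Win totals: Herons 3, Eagles 1, Marlins 8, Cobras 5, Giants 5, Lynx 8, Sharks 5, Ravens 6, Novas 1, Lions 3.
Exactly 1: Eagles, Novas — 2 teams.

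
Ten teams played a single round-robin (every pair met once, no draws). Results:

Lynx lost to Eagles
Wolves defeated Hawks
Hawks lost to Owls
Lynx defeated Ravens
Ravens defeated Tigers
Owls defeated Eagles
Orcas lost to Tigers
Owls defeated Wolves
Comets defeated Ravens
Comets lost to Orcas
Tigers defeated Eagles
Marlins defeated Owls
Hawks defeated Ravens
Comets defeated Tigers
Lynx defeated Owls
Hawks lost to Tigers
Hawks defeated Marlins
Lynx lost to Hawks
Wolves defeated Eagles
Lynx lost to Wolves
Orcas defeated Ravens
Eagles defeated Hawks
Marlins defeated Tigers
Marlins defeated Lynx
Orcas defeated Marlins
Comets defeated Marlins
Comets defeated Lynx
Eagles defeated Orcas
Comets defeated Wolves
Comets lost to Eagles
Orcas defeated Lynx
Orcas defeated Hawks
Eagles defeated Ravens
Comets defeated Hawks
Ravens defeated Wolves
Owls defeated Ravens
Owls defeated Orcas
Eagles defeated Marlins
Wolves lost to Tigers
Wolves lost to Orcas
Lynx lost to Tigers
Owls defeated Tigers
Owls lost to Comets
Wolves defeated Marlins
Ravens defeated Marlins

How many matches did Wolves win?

4

Wolves' results: beat Marlins, Lynx, Eagles, Hawks; lost to Orcas, Comets, Tigers, Ravens, Owls.
That is 4 wins.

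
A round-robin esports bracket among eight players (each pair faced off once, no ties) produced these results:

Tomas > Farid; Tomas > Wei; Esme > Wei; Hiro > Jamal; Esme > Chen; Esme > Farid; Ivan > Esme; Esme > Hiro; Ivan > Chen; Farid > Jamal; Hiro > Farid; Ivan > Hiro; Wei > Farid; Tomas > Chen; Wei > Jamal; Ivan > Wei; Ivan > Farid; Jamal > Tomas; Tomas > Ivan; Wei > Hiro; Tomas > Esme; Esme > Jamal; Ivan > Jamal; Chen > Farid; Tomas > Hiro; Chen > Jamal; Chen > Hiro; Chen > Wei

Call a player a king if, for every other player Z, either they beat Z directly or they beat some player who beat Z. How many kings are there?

3

Chen cannot reach Ivan, Esme in two steps.
Jamal reaches everyone (king).
Farid cannot reach Chen, Ivan, Hiro, Esme, Wei in two steps.
Ivan reaches everyone (king).
Hiro cannot reach Chen, Ivan, Esme, Wei in two steps.
Esme cannot reach Ivan in two steps.
Wei cannot reach Chen, Ivan, Esme in two steps.
Tomas reaches everyone (king).
Kings: Jamal, Ivan, Tomas — 3.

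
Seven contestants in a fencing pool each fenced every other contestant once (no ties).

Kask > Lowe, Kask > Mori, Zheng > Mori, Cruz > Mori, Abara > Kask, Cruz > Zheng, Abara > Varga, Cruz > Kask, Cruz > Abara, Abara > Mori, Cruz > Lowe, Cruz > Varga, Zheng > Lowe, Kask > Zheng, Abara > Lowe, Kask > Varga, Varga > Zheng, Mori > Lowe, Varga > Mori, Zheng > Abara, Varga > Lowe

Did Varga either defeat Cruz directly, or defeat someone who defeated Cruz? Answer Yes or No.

Varga did not beat Cruz directly.
Varga beat Mori, Lowe, Zheng, but each of them lost to Cruz. No two-step path.

No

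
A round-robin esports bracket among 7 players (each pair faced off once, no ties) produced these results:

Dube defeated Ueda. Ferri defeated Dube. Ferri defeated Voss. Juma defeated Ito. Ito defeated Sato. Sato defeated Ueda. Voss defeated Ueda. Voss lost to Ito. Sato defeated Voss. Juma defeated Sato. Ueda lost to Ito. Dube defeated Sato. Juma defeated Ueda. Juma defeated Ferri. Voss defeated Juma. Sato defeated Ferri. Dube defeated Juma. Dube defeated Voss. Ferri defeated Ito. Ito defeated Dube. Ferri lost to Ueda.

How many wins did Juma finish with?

4

Juma's results: beat Sato, Ito, Ueda, Ferri; lost to Voss, Dube.
That is 4 wins.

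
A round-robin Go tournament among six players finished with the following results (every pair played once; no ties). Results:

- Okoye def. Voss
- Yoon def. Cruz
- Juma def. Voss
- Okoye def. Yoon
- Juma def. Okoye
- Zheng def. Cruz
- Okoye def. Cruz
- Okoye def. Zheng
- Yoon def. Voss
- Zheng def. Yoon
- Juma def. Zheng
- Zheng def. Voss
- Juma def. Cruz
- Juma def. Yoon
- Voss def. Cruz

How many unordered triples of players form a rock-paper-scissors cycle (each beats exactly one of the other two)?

Win totals: Voss 1, Zheng 3, Cruz 0, Juma 5, Yoon 2, Okoye 4.
A player with w wins dominates both others in C(w,2) triples; summing gives 0 + 3 + 0 + 10 + 1 + 6 = 20 transitive triples.
Total triples C(6,3) = 20, so cyclic triples = 20 − 20 = 0.

0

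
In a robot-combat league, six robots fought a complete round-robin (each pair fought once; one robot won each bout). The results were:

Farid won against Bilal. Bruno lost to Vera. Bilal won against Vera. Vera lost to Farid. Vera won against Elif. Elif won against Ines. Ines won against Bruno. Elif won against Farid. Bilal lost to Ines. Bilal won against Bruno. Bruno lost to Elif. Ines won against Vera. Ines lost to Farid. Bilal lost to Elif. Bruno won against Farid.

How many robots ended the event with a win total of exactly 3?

Win totals: Ines 3, Elif 4, Bruno 1, Farid 3, Bilal 2, Vera 2.
Exactly 3: Ines, Farid — 2 robots.

2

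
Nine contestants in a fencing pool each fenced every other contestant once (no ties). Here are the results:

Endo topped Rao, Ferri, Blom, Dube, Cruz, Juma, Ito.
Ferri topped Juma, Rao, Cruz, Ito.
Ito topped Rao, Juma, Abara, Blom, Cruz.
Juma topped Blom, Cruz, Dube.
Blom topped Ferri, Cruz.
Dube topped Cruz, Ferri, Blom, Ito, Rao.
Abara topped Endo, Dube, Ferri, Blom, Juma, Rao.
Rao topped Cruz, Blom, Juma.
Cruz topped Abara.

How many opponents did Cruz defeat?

1

Cruz's results: beat Abara; lost to Endo, Blom, Rao, Ferri, Ito, Dube, Juma.
That is 1 win.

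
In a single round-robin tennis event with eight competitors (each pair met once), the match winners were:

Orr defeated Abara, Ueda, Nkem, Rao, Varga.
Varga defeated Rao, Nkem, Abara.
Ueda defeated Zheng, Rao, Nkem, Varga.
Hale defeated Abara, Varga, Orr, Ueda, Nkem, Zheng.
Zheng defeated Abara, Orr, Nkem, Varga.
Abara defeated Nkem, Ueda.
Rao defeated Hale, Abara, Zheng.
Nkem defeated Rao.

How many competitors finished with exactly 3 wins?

Win totals: Varga 3, Abara 2, Ueda 4, Zheng 4, Hale 6, Orr 5, Rao 3, Nkem 1.
Exactly 3: Varga, Rao — 2 competitors.

2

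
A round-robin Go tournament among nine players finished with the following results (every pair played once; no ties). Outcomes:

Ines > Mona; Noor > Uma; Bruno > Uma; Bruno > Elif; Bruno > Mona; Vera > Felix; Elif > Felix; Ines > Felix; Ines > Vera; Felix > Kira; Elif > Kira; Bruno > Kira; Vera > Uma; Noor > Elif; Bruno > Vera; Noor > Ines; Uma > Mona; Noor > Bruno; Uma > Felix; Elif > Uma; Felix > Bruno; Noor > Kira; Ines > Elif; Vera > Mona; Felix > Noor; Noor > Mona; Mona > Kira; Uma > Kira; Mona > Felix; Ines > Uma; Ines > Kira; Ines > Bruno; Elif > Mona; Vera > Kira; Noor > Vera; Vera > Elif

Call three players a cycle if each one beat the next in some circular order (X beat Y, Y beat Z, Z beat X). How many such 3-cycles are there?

Win totals: Felix 3, Elif 4, Uma 3, Ines 7, Bruno 5, Noor 7, Mona 2, Kira 0, Vera 5.
A player with w wins dominates both others in C(w,2) triples; summing gives 3 + 6 + 3 + 21 + 10 + 21 + 1 + 0 + 10 = 75 transitive triples.
Total triples C(9,3) = 84, so cyclic triples = 84 − 75 = 9.

9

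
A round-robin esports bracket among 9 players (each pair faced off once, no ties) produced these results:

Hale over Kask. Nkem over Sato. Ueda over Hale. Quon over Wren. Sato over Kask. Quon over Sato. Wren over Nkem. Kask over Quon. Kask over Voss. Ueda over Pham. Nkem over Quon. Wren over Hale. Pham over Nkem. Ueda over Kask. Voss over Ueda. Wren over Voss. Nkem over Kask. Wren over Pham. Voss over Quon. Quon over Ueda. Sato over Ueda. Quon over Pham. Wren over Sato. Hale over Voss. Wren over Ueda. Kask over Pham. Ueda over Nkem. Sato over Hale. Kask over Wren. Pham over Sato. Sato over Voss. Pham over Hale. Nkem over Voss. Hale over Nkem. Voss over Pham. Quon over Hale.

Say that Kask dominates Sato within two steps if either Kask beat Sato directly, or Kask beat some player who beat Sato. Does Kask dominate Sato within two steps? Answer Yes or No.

Kask did not beat Sato directly.
Kask beat Wren, Pham, Quon, Voss. Of those, Wren beat Sato.

Yes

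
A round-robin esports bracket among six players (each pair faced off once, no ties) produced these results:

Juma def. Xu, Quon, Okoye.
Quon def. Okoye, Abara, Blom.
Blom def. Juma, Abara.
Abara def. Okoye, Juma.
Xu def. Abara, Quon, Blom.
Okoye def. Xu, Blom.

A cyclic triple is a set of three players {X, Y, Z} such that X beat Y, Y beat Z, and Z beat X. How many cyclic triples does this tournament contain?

Of the C(6,3) = 20 triples, the cyclic ones are: {Abara, Blom, Okoye}; {Abara, Juma, Quon}; {Abara, Juma, Xu}; {Abara, Xu, Okoye}; {Blom, Juma, Quon}; {Blom, Juma, Xu}; {Blom, Juma, Okoye}; {Quon, Xu, Okoye}.
That is 8.

8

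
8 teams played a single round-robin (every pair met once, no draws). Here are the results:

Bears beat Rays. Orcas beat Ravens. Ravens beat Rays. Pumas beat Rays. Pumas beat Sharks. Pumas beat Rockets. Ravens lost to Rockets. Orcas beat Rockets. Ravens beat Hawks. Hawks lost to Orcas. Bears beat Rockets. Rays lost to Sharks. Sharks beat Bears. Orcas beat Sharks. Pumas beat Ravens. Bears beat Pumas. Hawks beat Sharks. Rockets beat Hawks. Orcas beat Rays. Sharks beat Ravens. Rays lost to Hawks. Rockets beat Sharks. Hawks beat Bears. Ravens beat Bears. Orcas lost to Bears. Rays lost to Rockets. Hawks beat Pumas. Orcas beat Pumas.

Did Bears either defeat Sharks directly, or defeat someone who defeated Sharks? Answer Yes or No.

Yes

Bears did not beat Sharks directly.
Bears beat Rays, Rockets, Orcas, Pumas. Of those, Rockets beat Sharks.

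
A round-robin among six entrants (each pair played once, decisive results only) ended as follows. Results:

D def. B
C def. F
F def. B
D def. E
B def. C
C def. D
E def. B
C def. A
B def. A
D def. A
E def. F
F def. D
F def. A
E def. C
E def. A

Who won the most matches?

E

Win totals: A 0, B 2, C 3, D 3, E 4, F 3.
E leads with 4 wins (next highest: 3).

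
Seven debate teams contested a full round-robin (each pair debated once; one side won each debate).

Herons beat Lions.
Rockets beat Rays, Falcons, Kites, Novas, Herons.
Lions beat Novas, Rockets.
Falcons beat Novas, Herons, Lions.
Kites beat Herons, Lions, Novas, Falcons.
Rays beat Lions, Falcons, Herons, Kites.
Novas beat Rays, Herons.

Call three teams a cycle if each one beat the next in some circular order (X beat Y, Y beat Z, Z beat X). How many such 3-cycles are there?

Win totals: Lions 2, Kites 4, Falcons 3, Herons 1, Rays 4, Rockets 5, Novas 2.
A team with w wins dominates both others in C(w,2) triples; summing gives 1 + 6 + 3 + 0 + 6 + 10 + 1 = 27 transitive triples.
Total triples C(7,3) = 35, so cyclic triples = 35 − 27 = 8.

8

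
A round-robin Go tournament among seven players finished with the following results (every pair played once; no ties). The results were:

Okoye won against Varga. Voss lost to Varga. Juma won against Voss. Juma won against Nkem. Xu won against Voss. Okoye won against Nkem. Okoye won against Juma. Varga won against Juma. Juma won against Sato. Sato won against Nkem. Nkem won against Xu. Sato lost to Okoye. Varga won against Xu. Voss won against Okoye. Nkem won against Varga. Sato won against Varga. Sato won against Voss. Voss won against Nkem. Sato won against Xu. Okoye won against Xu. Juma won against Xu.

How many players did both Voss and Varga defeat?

Voss beat: Nkem, Okoye.
Varga beat: Voss, Juma, Xu.
No one was beaten by both.

0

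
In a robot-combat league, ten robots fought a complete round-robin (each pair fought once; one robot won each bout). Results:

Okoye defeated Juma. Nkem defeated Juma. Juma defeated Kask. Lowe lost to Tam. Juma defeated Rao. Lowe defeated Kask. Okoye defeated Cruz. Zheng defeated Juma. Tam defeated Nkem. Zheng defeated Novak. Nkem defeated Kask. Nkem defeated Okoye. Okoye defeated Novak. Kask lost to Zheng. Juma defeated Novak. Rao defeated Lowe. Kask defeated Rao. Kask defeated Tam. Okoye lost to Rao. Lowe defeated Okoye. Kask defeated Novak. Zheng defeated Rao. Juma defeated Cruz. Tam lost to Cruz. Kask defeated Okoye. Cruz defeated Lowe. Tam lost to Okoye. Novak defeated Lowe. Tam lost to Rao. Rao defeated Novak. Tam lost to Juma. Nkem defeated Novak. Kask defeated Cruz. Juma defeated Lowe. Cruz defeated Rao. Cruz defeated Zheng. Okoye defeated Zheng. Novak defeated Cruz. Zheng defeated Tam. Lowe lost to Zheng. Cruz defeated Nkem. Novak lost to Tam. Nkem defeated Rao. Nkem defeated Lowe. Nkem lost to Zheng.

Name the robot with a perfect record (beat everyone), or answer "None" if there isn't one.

None

Highest win total is Zheng with 7 (out of 9 possible).
Zheng lost to Cruz, Okoye, so no robot went undefeated.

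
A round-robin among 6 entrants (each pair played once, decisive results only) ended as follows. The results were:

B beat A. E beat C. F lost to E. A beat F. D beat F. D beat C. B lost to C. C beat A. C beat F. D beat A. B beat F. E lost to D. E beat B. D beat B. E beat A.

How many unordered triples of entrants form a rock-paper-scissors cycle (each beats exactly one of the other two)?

0

Of the C(6,3) = 20 triples, the cyclic ones are: none.
That is 0.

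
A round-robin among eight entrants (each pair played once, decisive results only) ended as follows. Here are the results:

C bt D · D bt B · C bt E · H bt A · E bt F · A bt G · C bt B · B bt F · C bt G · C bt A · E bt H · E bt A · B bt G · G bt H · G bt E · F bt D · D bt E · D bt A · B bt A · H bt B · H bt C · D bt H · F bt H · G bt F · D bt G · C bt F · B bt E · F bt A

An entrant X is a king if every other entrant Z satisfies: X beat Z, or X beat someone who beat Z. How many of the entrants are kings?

6

A cannot reach B, C, D in two steps.
B cannot reach C in two steps.
C reaches everyone (king).
D reaches everyone (king).
E reaches everyone (king).
F reaches everyone (king).
G reaches everyone (king).
H reaches everyone (king).
Kings: C, D, E, F, G, H — 6.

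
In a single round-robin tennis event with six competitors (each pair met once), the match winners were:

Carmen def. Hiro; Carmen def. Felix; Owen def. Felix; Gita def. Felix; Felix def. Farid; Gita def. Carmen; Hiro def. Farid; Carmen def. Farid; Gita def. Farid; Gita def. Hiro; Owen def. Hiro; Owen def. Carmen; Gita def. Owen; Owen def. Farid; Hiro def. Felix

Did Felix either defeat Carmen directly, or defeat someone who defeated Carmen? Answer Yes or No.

No

Felix did not beat Carmen directly.
Felix beat Farid, but each of them lost to Carmen. No two-step path.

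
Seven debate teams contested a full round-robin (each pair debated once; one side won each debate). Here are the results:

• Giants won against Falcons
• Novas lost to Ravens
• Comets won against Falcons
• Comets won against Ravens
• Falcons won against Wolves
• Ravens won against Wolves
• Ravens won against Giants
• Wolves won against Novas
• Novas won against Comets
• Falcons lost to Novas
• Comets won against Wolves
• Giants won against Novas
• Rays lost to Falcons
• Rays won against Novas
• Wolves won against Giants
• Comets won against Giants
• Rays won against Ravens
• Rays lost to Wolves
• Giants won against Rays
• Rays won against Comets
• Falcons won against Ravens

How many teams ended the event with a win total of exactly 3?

Win totals: Comets 4, Novas 2, Rays 3, Wolves 3, Falcons 3, Giants 3, Ravens 3.
Exactly 3: Rays, Wolves, Falcons, Giants, Ravens — 5 teams.

5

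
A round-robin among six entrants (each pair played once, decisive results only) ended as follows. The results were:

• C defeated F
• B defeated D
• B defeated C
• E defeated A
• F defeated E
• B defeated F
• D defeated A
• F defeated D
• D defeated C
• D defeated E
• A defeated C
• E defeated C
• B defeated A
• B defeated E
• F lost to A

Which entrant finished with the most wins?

B

Win totals: A 2, B 5, C 1, D 3, E 2, F 2.
B leads with 5 wins (next highest: 3).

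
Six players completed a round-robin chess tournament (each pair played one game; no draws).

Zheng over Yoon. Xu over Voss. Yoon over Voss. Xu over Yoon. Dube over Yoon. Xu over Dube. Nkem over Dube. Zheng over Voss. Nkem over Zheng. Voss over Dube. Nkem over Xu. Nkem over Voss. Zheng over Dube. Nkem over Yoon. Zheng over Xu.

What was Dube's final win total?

Dube's results: beat Yoon; lost to Xu, Nkem, Voss, Zheng.
That is 1 win.

1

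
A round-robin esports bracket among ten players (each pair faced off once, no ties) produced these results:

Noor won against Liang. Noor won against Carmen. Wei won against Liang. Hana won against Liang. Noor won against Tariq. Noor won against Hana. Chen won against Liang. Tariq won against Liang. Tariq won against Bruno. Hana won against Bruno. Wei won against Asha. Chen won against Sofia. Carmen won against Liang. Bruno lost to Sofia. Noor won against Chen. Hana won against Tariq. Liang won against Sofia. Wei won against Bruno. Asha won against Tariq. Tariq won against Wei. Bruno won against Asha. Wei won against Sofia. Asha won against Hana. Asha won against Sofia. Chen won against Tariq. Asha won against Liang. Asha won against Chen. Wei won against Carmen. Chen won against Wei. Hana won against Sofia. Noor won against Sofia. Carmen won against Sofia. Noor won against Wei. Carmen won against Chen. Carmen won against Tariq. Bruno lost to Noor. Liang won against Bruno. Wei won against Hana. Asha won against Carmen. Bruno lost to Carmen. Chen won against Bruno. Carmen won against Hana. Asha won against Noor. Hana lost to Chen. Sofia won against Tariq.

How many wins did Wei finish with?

6

Wei's results: beat Hana, Bruno, Liang, Carmen, Sofia, Asha; lost to Tariq, Noor, Chen.
That is 6 wins.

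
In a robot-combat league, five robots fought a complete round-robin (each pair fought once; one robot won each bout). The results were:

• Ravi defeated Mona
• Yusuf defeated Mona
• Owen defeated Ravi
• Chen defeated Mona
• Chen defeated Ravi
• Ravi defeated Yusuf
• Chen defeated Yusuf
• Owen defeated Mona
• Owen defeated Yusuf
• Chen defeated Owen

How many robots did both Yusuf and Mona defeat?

Yusuf beat: Mona.
Mona beat: no one.
No one was beaten by both.

0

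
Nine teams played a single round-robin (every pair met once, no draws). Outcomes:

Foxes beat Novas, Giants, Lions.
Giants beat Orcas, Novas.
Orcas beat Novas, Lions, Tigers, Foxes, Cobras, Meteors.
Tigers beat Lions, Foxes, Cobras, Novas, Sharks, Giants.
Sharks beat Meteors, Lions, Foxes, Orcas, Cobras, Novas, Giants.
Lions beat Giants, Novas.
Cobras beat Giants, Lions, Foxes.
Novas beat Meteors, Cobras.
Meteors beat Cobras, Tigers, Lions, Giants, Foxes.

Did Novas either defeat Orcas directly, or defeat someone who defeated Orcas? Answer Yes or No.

Novas did not beat Orcas directly.
Novas beat Cobras, Meteors, but each of them lost to Orcas. No two-step path.

No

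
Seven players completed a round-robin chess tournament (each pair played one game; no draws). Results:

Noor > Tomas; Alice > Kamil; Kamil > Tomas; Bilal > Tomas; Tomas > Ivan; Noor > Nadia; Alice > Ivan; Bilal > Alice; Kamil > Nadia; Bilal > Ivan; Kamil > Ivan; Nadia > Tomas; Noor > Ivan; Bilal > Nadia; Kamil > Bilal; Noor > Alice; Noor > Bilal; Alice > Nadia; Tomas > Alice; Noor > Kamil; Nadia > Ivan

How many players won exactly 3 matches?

1

Win totals: Noor 6, Bilal 4, Nadia 2, Tomas 2, Ivan 0, Kamil 4, Alice 3.
Exactly 3: Alice — 1 player.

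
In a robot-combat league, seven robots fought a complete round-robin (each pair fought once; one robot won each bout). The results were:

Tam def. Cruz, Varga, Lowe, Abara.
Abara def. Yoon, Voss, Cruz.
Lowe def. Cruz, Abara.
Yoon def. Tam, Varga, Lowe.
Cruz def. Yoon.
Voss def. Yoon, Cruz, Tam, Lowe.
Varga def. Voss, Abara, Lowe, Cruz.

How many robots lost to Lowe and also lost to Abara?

1

Lowe beat: Abara, Cruz.
Abara beat: Cruz, Voss, Yoon.
Both beat: Cruz — 1.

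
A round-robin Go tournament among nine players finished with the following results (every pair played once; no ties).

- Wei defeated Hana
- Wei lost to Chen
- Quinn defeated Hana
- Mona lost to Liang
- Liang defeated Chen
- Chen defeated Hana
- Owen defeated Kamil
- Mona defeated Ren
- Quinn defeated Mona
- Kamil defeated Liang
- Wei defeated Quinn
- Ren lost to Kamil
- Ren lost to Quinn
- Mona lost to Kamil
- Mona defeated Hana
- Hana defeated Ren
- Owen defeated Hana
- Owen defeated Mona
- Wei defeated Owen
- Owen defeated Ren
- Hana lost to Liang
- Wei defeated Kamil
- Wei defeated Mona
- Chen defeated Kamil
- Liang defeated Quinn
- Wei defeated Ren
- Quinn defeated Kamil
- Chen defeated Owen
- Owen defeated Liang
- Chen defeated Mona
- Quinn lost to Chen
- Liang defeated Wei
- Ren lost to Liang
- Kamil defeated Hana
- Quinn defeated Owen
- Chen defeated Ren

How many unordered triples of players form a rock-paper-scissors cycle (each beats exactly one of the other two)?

6

Win totals: Ren 0, Hana 1, Liang 6, Owen 5, Mona 2, Kamil 4, Quinn 5, Wei 6, Chen 7.
A player with w wins dominates both others in C(w,2) triples; summing gives 0 + 0 + 15 + 10 + 1 + 6 + 10 + 15 + 21 = 78 transitive triples.
Total triples C(9,3) = 84, so cyclic triples = 84 − 78 = 6.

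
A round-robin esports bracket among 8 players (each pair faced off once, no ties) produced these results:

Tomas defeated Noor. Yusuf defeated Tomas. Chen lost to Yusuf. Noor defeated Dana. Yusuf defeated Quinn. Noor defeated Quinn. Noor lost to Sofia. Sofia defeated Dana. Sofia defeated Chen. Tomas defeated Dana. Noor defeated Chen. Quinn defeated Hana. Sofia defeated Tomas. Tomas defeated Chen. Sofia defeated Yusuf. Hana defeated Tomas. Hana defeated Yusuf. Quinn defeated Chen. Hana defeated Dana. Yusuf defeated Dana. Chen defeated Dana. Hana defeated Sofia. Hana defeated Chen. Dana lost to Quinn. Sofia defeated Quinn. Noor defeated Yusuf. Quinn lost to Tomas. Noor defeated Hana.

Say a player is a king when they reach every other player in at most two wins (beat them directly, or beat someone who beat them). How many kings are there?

Tomas cannot reach Sofia in two steps.
Quinn cannot reach Noor in two steps.
Chen cannot reach Tomas, Quinn, Yusuf, Hana, Sofia, Noor in two steps.
Yusuf cannot reach Sofia in two steps.
Hana reaches everyone (king).
Sofia reaches everyone (king).
Dana cannot reach Tomas, Quinn, Chen, Yusuf, Hana, Sofia, Noor in two steps.
Noor reaches everyone (king).
Kings: Hana, Sofia, Noor — 3.

3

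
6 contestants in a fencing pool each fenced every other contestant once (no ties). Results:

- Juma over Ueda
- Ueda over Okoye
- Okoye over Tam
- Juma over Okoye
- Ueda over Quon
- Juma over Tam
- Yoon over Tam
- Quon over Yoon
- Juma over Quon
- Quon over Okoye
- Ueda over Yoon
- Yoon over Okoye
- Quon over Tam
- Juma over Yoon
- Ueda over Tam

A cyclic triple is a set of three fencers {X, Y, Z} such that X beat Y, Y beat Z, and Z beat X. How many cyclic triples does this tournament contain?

Of the C(6,3) = 20 triples, the cyclic ones are: none.
That is 0.

0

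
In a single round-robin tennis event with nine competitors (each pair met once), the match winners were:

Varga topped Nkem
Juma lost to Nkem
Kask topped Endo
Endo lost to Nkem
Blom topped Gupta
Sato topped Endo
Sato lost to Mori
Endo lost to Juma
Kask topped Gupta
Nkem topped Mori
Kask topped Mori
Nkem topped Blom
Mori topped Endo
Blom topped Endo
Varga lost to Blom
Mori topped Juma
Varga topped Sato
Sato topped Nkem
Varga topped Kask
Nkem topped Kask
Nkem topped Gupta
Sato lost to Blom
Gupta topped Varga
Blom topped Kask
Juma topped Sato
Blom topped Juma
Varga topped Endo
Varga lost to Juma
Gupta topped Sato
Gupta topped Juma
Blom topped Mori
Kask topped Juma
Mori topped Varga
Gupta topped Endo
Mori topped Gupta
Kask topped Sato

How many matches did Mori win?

5

Mori's results: beat Varga, Sato, Juma, Gupta, Endo; lost to Nkem, Kask, Blom.
That is 5 wins.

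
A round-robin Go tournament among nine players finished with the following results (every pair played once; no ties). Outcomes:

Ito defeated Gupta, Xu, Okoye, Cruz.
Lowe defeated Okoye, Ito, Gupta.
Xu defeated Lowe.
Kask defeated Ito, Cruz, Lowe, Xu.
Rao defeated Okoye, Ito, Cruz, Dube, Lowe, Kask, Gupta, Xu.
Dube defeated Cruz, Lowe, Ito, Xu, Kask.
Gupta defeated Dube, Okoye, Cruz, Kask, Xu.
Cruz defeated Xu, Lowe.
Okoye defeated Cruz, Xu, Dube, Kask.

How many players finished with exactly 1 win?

1

Win totals: Gupta 5, Ito 4, Kask 4, Lowe 3, Rao 8, Cruz 2, Okoye 4, Xu 1, Dube 5.
Exactly 1: Xu — 1 player.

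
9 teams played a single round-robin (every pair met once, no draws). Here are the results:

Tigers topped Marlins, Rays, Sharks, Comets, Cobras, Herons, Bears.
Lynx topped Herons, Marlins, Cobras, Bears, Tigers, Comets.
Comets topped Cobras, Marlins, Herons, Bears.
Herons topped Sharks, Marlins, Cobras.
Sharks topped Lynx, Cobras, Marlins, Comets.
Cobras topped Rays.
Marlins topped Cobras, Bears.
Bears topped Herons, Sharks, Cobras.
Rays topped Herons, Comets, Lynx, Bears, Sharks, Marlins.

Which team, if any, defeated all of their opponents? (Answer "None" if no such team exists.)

Highest win total is Tigers with 7 (out of 8 possible).
Tigers lost to Lynx, so no team went undefeated.

None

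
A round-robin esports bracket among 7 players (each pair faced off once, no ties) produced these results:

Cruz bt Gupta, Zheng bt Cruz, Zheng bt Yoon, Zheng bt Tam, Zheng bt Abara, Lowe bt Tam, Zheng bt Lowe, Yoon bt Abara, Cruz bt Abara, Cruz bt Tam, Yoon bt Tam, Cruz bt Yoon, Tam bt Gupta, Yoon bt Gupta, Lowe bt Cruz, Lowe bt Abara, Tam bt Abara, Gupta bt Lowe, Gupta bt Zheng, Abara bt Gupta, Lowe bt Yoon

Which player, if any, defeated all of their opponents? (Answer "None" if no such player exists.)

None

Highest win total is Zheng with 5 (out of 6 possible).
Zheng lost to Gupta, so no player went undefeated.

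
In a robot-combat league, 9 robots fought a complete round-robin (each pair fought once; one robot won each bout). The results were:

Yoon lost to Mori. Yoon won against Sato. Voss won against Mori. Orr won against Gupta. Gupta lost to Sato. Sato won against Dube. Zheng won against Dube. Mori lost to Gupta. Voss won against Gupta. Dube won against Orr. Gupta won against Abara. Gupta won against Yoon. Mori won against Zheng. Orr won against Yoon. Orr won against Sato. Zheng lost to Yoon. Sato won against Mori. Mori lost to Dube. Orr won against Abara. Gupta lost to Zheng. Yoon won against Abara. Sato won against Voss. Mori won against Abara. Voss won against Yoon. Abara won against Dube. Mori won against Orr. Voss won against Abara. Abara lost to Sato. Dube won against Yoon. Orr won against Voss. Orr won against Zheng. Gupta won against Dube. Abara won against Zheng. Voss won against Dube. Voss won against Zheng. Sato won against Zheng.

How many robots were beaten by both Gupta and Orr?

2

Gupta beat: Abara, Mori, Dube, Yoon.
Orr beat: Abara, Sato, Zheng, Yoon, Gupta, Voss.
Both beat: Abara, Yoon — 2.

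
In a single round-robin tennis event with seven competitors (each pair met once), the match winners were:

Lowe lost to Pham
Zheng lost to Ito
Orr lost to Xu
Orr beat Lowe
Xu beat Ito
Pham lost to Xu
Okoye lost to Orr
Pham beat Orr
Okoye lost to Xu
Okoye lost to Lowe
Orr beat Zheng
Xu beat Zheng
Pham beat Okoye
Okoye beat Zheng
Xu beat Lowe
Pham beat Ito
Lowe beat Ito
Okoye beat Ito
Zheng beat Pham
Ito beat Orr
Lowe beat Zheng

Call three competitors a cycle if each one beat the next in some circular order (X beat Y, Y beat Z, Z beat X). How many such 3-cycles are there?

Win totals: Pham 4, Okoye 2, Orr 3, Lowe 3, Ito 2, Zheng 1, Xu 6.
A competitor with w wins dominates both others in C(w,2) triples; summing gives 6 + 1 + 3 + 3 + 1 + 0 + 15 = 29 transitive triples.
Total triples C(7,3) = 35, so cyclic triples = 35 − 29 = 6.

6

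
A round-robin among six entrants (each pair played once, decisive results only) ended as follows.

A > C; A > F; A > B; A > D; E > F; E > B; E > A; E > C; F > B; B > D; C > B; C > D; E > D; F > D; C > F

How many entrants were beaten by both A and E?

A beat: B, C, D, F.
E beat: A, B, C, D, F.
Both beat: B, C, D, F — 4.

4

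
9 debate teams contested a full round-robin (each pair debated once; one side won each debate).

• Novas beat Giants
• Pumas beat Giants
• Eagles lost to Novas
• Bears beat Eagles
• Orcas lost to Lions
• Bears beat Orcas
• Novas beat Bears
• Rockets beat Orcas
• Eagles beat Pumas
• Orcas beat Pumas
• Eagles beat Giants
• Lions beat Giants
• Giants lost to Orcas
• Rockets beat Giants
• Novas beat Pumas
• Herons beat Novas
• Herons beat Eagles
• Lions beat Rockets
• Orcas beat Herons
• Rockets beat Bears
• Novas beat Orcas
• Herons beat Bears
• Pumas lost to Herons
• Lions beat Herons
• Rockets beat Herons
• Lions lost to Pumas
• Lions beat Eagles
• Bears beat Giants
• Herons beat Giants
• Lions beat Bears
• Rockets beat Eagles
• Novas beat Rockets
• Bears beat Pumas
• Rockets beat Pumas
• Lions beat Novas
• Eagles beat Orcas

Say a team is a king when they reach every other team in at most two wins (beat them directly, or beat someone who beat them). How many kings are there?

Eagles cannot reach Novas, Bears, Rockets in two steps.
Lions reaches everyone (king).
Giants cannot reach Eagles, Lions, Herons, Novas, Bears, Orcas, Rockets, Pumas in two steps.
Herons reaches everyone (king).
Novas reaches everyone (king).
Bears cannot reach Novas, Rockets in two steps.
Orcas cannot reach Rockets in two steps.
Rockets reaches everyone (king).
Pumas reaches everyone (king).
Kings: Lions, Herons, Novas, Rockets, Pumas — 5.

5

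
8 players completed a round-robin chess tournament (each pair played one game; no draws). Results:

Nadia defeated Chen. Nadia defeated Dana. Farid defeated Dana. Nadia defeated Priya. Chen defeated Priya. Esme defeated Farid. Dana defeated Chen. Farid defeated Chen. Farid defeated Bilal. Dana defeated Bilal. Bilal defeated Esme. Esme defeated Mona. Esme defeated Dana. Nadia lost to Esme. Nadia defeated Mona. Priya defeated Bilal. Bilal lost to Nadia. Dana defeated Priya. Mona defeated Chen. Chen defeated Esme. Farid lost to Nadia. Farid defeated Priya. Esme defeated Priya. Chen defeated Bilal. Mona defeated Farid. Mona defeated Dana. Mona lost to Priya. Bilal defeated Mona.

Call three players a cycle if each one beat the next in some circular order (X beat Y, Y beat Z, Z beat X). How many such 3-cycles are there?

14

Win totals: Nadia 6, Priya 2, Bilal 2, Dana 3, Mona 3, Chen 3, Farid 4, Esme 5.
A player with w wins dominates both others in C(w,2) triples; summing gives 15 + 1 + 1 + 3 + 3 + 3 + 6 + 10 = 42 transitive triples.
Total triples C(8,3) = 56, so cyclic triples = 56 − 42 = 14.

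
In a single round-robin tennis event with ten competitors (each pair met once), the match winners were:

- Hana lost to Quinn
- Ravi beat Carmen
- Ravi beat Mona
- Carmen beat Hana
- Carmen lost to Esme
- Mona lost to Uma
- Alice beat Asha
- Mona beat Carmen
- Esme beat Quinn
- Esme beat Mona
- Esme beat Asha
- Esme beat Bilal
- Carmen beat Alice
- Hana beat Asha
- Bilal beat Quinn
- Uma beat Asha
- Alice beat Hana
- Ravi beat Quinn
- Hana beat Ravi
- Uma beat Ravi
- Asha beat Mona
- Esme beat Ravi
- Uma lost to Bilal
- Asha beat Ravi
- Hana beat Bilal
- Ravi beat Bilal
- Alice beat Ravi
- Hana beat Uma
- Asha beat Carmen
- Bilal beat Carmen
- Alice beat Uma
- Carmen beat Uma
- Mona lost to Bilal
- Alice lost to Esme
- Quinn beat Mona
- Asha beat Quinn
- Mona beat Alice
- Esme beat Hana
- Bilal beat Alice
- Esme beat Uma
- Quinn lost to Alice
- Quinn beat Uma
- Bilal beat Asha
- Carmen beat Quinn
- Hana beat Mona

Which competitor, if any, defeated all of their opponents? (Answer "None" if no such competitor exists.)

Esme has 9 wins out of 9 opponents — a perfect record.

Esme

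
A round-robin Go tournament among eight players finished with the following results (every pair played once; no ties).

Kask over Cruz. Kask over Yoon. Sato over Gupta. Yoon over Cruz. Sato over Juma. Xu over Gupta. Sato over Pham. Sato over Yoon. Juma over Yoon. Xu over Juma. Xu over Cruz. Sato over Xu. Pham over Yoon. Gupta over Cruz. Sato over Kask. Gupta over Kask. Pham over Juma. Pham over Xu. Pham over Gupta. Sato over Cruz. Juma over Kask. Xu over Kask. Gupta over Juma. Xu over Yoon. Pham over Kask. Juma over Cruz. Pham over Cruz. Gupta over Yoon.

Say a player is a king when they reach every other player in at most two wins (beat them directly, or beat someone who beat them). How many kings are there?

Gupta cannot reach Sato, Xu, Pham in two steps.
Cruz cannot reach Gupta, Kask, Sato, Xu, Juma, Pham, Yoon in two steps.
Kask cannot reach Gupta, Sato, Xu, Juma, Pham in two steps.
Sato reaches everyone (king).
Xu cannot reach Sato, Pham in two steps.
Juma cannot reach Gupta, Sato, Xu, Pham in two steps.
Pham cannot reach Sato in two steps.
Yoon cannot reach Gupta, Kask, Sato, Xu, Juma, Pham in two steps.
Kings: Sato — 1.

1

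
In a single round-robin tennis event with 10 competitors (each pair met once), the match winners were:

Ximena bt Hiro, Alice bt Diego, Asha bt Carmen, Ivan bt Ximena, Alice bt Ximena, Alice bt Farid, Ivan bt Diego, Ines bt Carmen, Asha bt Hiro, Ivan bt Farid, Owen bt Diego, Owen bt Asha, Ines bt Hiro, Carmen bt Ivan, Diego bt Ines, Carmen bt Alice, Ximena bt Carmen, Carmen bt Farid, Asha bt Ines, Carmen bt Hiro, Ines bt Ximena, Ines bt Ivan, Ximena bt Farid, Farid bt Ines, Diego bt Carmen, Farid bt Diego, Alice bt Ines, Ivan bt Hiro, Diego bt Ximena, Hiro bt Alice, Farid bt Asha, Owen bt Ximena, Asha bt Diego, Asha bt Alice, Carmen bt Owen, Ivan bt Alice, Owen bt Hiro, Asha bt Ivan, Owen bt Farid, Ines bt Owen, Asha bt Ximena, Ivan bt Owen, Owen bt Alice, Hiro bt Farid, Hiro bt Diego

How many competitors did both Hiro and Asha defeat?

2

Hiro beat: Alice, Farid, Diego.
Asha beat: Ximena, Alice, Ivan, Carmen, Hiro, Ines, Diego.
Both beat: Alice, Diego — 2.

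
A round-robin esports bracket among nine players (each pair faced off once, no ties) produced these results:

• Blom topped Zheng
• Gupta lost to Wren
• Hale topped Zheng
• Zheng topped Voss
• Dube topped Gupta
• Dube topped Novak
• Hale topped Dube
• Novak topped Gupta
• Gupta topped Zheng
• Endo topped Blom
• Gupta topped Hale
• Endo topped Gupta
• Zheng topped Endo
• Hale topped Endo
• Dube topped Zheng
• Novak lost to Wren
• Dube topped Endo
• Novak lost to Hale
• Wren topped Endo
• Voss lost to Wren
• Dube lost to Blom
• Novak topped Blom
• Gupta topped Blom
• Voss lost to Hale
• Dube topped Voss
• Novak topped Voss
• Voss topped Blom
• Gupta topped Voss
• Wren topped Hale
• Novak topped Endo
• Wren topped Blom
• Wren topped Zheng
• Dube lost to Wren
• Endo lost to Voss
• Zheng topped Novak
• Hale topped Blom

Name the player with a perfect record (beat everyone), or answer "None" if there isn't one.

Wren has 8 wins out of 8 opponents — a perfect record.

Wren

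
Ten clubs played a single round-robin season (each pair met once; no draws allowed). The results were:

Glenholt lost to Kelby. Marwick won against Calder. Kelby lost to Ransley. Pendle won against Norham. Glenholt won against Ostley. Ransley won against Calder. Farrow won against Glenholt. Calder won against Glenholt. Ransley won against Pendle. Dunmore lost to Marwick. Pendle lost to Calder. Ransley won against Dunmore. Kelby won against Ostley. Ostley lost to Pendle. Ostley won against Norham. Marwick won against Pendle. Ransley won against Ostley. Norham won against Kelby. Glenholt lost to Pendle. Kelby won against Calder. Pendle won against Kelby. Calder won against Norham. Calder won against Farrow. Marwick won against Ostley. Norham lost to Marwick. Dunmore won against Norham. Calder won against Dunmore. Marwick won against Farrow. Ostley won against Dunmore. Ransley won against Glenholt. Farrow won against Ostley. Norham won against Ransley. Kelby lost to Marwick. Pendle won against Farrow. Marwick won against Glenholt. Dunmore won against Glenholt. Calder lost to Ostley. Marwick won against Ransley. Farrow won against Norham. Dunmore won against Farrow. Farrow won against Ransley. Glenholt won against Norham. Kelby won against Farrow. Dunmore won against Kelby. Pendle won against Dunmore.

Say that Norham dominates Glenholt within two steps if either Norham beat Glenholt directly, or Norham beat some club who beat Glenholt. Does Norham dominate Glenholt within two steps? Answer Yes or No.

Norham did not beat Glenholt directly.
Norham beat Kelby, Ransley. Of those, Kelby beat Glenholt.

Yes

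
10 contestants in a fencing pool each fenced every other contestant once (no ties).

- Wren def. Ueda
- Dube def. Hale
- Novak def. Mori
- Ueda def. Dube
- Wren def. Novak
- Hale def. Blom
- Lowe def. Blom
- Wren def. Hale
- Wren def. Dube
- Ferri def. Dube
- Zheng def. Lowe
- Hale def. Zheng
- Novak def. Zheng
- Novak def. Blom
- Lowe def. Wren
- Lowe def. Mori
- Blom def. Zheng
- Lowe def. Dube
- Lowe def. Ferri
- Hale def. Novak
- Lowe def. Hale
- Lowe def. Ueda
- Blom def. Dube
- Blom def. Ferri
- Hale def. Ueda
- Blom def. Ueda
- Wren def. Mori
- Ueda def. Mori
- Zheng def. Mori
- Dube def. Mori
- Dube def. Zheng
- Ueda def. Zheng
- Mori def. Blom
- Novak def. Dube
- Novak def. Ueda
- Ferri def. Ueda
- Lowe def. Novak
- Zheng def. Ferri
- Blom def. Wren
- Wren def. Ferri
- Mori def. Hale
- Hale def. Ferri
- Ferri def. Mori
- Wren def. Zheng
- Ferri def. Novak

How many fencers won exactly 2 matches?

Win totals: Hale 5, Lowe 8, Zheng 3, Novak 5, Ferri 4, Blom 5, Mori 2, Wren 7, Dube 3, Ueda 3.
Exactly 2: Mori — 1 fencer.

1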